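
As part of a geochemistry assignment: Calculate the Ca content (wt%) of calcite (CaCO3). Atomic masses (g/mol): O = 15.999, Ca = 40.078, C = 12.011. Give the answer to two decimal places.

Formula mass = 1*40.078 + 1*12.011 + 3*15.999 = 100.086 g/mol, of which 40.078 g is Ca.
So Ca makes up 40.078/100.086 = 0.4004 of the mass, i.e. 40.04%.

40.04 wt%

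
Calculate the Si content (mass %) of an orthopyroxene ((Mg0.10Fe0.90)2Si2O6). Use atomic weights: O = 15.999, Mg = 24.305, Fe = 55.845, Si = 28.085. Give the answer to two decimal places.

M((Mg0.10Fe0.90)2Si2O6) = 257.546 g/mol.
Si contributes 2 × 28.085 = 56.170 g per mole.
56.170/257.546 = 0.2181 → 21.81%.

21.81 mass %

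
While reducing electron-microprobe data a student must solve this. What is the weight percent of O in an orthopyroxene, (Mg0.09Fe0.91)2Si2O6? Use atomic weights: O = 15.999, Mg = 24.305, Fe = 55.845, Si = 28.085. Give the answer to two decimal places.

37.18 wt%

Molar mass of (Mg0.09Fe0.91)2Si2O6: 0.18*24.305 + 1.82*55.845 + 2*28.085 + 6*15.999 = 258.177 g/mol.
Mass of O per formula unit: 6 × 15.999 = 95.994 g.
Weight fraction O = 95.994 / 258.177 = 0.3718.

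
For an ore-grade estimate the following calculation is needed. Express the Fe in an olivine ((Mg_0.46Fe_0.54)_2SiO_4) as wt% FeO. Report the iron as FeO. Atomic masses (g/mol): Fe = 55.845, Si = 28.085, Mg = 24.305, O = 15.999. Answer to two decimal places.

44.40 wt%

M((Mg_0.46Fe_0.54)_2SiO_4) = 174.754 g/mol; M(FeO) = 71.844 g/mol.
Moles FeO per formula unit = 1.08 Fe ÷ 1 = 1.0800.
FeO fraction = (1.0800 × 71.844) / 174.754 = 77.592/174.754 = 0.4440.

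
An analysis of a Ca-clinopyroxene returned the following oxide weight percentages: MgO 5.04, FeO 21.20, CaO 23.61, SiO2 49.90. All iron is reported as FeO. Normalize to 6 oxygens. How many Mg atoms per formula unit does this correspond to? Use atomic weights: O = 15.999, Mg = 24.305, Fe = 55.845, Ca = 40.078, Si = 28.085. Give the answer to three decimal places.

MgO (M=40.304): mol = 0.12505; Mg = 0.12505, O = 0.12505.
FeO (M=71.844): mol = 0.29508; Fe = 0.29508, O = 0.29508.
CaO (M=56.077): mol = 0.42103; Ca = 0.42103, O = 0.42103.
SiO2 (M=60.083): mol = 0.83052; Si = 0.83052, O = 1.66104.
ΣO = 2.50220; factor = 6/ΣO = 2.39789.
Mg apfu = 0.12505 × 2.39789 = 0.300.

0.300 Mg apfu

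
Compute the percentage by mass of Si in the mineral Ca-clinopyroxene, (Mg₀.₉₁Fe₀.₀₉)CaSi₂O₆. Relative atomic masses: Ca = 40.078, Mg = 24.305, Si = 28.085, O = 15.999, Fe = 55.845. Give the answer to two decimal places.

25.60 mass %

Formula mass = 0.91×24.305 + 0.09×55.845 + 1×40.078 + 2×28.085 + 6×15.999 = 219.386 g/mol, of which 56.170 g is Si.
So Si makes up 56.170/219.386 = 0.2560 of the mass, i.e. 25.60%.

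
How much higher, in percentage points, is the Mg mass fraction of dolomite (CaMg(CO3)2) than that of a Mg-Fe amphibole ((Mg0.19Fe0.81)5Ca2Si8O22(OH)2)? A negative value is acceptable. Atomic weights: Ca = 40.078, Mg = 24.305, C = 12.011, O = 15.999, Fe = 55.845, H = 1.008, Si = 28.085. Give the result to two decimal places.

10.72 percentage points

M(CaMg(CO3)2) = 184.399 g/mol, so wt% Mg = 24.305/184.399 × 100 = 13.18%.
M((Mg0.19Fe0.81)5Ca2Si8O22(OH)2) = 940.090 g/mol, so wt% Mg = 23.090/940.090 × 100 = 2.46%.
13.18 − 2.46 = 10.72 pp.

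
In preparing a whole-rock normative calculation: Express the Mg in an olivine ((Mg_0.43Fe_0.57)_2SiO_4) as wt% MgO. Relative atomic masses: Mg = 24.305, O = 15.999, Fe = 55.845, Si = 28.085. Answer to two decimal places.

19.62 wt%

M((Mg_0.43Fe_0.57)_2SiO_4) = 176.647 g/mol; M(MgO) = 40.304 g/mol.
Moles MgO per formula unit = 0.86 Mg ÷ 1 = 0.8600.
MgO fraction = (0.8600 × 40.304) / 176.647 = 34.661/176.647 = 0.1962.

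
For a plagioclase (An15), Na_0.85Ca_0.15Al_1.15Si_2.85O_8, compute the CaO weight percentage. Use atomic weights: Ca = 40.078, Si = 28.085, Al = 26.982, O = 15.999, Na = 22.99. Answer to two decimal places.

3.18 wt%

Formula mass = 264.617 g/mol.
0.15 Ca → 0.1500 mol CaO per formula unit; M(CaO) = 56.077, so CaO mass = 8.412 g.
8.412/264.617 × 100 = 3.18 wt%.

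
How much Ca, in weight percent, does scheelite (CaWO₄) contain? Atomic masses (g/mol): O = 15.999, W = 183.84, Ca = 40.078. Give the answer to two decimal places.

13.92 weight percent

Formula mass = 1×40.078 + 1×183.84 + 4×15.999 = 287.914 g/mol, of which 40.078 g is Ca.
So Ca makes up 40.078/287.914 = 0.1392 of the mass, i.e. 13.92%.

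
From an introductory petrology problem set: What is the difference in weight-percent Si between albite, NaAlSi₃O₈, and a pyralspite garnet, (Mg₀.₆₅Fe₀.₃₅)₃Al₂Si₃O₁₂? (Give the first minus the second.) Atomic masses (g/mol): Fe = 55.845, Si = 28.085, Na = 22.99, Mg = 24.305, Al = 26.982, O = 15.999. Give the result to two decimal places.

12.82 percentage points

Si in NaAlSi₃O₈: molar mass 262.219 g/mol; 3×28.085 = 84.255 g → 32.13 wt%.
Si in (Mg₀.₆₅Fe₀.₃₅)₃Al₂Si₃O₁₂: molar mass 436.239 g/mol; 3×28.085 = 84.255 g → 19.31 wt%.
Difference = 32.13 − 19.31 = 12.82 percentage points.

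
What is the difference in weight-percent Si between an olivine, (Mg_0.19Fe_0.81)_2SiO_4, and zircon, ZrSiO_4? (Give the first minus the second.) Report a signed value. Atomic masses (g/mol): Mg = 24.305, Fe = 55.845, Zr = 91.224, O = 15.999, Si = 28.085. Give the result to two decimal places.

First mineral: 28.085 g Si in 191.786 g formula = 14.64 wt% Si.
Second mineral: 28.085 g Si in 183.305 g formula = 15.32 wt% Si.
14.64% − 15.32% gives a difference of -0.68 percentage points.

-0.68 percentage points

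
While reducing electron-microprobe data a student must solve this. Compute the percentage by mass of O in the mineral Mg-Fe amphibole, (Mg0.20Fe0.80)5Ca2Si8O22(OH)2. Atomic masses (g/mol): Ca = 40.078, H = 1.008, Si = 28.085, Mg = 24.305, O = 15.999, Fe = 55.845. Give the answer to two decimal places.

M((Mg0.20Fe0.80)5Ca2Si8O22(OH)2) = 938.513 g/mol.
O contributes 24 × 15.999 = 383.976 g per mole.
383.976/938.513 = 0.4091 → 40.91%.

40.91 mass %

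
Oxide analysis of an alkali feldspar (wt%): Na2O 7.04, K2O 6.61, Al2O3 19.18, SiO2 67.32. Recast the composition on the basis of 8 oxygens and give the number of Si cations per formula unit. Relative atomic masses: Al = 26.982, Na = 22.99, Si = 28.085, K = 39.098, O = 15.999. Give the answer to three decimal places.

Na2O: 7.04/61.979 = 0.11359 mol → 0.22718 mol Na, 0.11359 mol O.
K2O: 6.61/94.195 = 0.07017 mol → 0.14034 mol K, 0.07017 mol O.
Al2O3: 19.18/101.961 = 0.18811 mol → 0.37622 mol Al, 0.56433 mol O.
SiO2: 67.32/60.083 = 1.12045 mol → 1.12045 mol Si, 2.24090 mol O.
Total oxygen = 2.98899 mol. Normalization factor = 8/2.98899 = 2.67649.
Si per 8 O = 1.12045 × 2.67649 = 2.999.

2.999 Si apfu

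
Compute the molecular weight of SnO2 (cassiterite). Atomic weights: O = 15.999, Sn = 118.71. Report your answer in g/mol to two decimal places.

150.71 g/mol

Sn: 1 × 118.71 = 118.7100
O: 2 × 15.999 = 31.9980
Summing the contributions gives the formula mass.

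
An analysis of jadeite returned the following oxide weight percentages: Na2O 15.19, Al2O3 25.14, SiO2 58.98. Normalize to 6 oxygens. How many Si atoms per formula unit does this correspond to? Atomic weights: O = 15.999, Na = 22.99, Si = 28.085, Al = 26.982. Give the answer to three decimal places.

1.998 Si apfu

15.19 wt% Na2O ÷ 61.979 g/mol = 0.24508 mol, giving 0.49016 Na and 0.24508 O.
25.14 wt% Al2O3 ÷ 101.961 g/mol = 0.24656 mol, giving 0.49312 Al and 0.73968 O.
58.98 wt% SiO2 ÷ 60.083 g/mol = 0.98164 mol, giving 0.98164 Si and 1.96328 O.
Oxygen sums to 2.94804; scaling by 6/2.94804 = 2.03525 puts the formula on 6 O.
Si: 0.98164 × 2.03525 = 1.998 atoms per formula unit.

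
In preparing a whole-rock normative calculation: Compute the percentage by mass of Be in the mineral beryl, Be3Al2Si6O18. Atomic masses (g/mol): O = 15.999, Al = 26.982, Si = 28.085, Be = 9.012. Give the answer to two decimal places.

5.03 mass %

M(Be3Al2Si6O18) = 537.492 g/mol.
Be contributes 3 × 9.012 = 27.036 g per mole.
27.036/537.492 = 0.0503 → 5.03%.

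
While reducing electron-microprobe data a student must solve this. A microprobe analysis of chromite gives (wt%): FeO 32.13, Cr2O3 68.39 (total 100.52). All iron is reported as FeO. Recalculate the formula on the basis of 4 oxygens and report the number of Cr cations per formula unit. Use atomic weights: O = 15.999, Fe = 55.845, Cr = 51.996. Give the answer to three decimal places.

2.003 Cr apfu

FeO (M=71.844): mol = 0.44722; Fe = 0.44722, O = 0.44722.
Cr2O3 (M=151.989): mol = 0.44997; Cr = 0.89994, O = 1.34991.
ΣO = 1.79713; factor = 4/ΣO = 2.22577.
Cr apfu = 0.89994 × 2.22577 = 2.003.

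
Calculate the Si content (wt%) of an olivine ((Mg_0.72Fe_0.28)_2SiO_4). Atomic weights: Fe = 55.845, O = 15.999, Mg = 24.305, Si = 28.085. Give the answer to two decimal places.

17.74 wt%

Molar mass of (Mg_0.72Fe_0.28)_2SiO_4: 1.44*24.305 + 0.56*55.845 + 1*28.085 + 4*15.999 = 158.353 g/mol.
Mass of Si per formula unit: 1 × 28.085 = 28.085 g.
Weight fraction Si = 28.085 / 158.353 = 0.1774.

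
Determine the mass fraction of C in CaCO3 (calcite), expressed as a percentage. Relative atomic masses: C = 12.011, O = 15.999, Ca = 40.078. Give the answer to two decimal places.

Formula mass = 1*40.078 + 1*12.011 + 3*15.999 = 100.086 g/mol, of which 12.011 g is C.
So C makes up 12.011/100.086 = 0.1200 of the mass, i.e. 12.00%.

12.00 wt%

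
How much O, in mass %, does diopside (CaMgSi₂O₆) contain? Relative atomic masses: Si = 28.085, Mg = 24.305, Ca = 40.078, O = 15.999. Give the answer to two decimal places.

44.33 mass %

Formula mass = 1*40.078 + 1*24.305 + 2*28.085 + 6*15.999 = 216.547 g/mol, of which 95.994 g is O.
So O makes up 95.994/216.547 = 0.4433 of the mass, i.e. 44.33%.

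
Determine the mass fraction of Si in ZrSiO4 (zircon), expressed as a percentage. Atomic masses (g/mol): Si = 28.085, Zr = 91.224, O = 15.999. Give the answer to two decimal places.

M(ZrSiO4) = 183.305 g/mol.
Si contributes 1 × 28.085 = 28.085 g per mole.
28.085/183.305 = 0.1532 → 15.32%.

15.32 mass %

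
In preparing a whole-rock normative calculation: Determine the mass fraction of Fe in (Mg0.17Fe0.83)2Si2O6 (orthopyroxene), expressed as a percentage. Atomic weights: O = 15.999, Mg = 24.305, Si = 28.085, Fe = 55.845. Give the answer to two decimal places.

M((Mg0.17Fe0.83)2Si2O6) = 253.130 g/mol.
Fe contributes 1.66 × 55.845 = 92.703 g per mole.
92.703/253.130 = 0.3662 → 36.62%.

36.62 mass %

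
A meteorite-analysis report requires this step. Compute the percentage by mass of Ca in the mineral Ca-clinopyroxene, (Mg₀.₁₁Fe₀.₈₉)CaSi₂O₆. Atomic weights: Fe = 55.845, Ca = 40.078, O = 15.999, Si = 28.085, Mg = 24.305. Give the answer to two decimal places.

16.38 mass %

Formula mass = 0.11*24.305 + 0.89*55.845 + 1*40.078 + 2*28.085 + 6*15.999 = 244.618 g/mol, of which 40.078 g is Ca.
So Ca makes up 40.078/244.618 = 0.1638 of the mass, i.e. 16.38%.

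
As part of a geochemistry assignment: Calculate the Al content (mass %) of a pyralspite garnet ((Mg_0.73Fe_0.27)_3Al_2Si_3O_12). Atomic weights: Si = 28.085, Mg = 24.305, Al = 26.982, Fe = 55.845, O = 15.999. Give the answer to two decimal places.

12.59 mass %

Molar mass of (Mg_0.73Fe_0.27)_3Al_2Si_3O_12: 2.19*24.305 + 0.81*55.845 + 2*26.982 + 3*28.085 + 12*15.999 = 428.669 g/mol.
Mass of Al per formula unit: 2 × 26.982 = 53.964 g.
Weight fraction Al = 53.964 / 428.669 = 0.1259.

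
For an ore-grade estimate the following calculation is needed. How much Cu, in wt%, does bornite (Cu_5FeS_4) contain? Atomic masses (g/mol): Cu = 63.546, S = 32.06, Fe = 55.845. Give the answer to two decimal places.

63.32 wt%

Formula mass = 5·63.546 + 1·55.845 + 4·32.06 = 501.815 g/mol, of which 317.730 g is Cu.
So Cu makes up 317.730/501.815 = 0.6332 of the mass, i.e. 63.32%.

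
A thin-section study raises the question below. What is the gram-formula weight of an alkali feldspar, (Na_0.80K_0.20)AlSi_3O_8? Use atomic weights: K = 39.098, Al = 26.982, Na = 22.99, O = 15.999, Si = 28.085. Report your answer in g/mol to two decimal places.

265.44 g/mol

Na: 0.80 × 22.99 = 18.3920
K: 0.20 × 39.098 = 7.8196
Al: 1 × 26.982 = 26.9820
Si: 3 × 28.085 = 84.2550
O: 8 × 15.999 = 127.9920
Summing the contributions gives the formula mass.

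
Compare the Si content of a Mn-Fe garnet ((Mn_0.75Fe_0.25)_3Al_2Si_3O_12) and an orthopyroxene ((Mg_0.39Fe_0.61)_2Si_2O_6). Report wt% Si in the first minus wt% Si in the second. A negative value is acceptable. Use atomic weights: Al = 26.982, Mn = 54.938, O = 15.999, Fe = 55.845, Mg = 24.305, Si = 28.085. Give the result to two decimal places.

Si in (Mn_0.75Fe_0.25)_3Al_2Si_3O_12: molar mass 495.701 g/mol; 3×28.085 = 84.255 g → 17.00 wt%.
Si in (Mg_0.39Fe_0.61)_2Si_2O_6: molar mass 239.253 g/mol; 2×28.085 = 56.170 g → 23.48 wt%.
Difference = 17.00 − 23.48 = -6.48 percentage points.

-6.48 percentage points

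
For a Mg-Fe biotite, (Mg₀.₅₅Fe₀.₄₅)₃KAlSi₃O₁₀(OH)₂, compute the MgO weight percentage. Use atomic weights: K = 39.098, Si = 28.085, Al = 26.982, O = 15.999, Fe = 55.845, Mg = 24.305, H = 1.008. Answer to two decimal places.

M((Mg₀.₅₅Fe₀.₄₅)₃KAlSi₃O₁₀(OH)₂) = 459.833 g/mol; M(MgO) = 40.304 g/mol.
Moles MgO per formula unit = 1.65 Mg ÷ 1 = 1.6500.
MgO fraction = (1.6500 × 40.304) / 459.833 = 66.502/459.833 = 0.1446.

14.46 wt%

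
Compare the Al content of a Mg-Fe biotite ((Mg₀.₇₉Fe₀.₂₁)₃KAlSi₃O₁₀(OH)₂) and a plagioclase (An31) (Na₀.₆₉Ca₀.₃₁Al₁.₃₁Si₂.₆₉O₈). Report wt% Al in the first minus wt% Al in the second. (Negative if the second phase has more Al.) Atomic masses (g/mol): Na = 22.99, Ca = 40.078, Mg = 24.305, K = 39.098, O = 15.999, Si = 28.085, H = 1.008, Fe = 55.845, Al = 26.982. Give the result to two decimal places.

-7.06 percentage points

M((Mg₀.₇₉Fe₀.₂₁)₃KAlSi₃O₁₀(OH)₂) = 437.124 g/mol, so wt% Al = 26.982/437.124 × 100 = 6.17%.
M(Na₀.₆₉Ca₀.₃₁Al₁.₃₁Si₂.₆₉O₈) = 267.174 g/mol, so wt% Al = 35.346/267.174 × 100 = 13.23%.
6.17 − 13.23 = -7.06 pp.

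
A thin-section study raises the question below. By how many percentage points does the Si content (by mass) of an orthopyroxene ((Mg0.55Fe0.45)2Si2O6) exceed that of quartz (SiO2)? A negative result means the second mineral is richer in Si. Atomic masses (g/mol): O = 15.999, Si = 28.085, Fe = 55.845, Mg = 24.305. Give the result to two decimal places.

First mineral: 56.170 g Si in 229.160 g formula = 24.51 wt% Si.
Second mineral: 28.085 g Si in 60.083 g formula = 46.74 wt% Si.
24.51% − 46.74% gives a difference of -22.23 percentage points.

-22.23 percentage points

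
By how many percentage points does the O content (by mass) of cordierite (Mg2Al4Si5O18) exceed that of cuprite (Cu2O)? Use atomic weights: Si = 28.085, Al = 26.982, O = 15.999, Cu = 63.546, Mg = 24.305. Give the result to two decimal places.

38.05 percentage points

First mineral: 287.982 g O in 584.945 g formula = 49.23 wt% O.
Second mineral: 15.999 g O in 143.091 g formula = 11.18 wt% O.
49.23% − 11.18% gives a difference of 38.05 percentage points.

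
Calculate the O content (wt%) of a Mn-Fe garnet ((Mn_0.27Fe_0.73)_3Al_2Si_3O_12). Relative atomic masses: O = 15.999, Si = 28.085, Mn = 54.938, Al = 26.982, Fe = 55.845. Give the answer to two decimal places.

38.63 wt%

Formula mass = 0.81·54.938 + 2.19·55.845 + 2·26.982 + 3·28.085 + 12·15.999 = 497.007 g/mol, of which 191.988 g is O.
So O makes up 191.988/497.007 = 0.3863 of the mass, i.e. 38.63%.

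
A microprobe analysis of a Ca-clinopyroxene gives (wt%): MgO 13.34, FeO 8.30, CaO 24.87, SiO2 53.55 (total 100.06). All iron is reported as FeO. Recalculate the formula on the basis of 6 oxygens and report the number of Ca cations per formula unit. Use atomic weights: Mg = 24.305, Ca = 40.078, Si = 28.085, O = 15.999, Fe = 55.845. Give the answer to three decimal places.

0.996 Ca apfu

13.34 wt% MgO ÷ 40.304 g/mol = 0.33098 mol, giving 0.33098 Mg and 0.33098 O.
8.30 wt% FeO ÷ 71.844 g/mol = 0.11553 mol, giving 0.11553 Fe and 0.11553 O.
24.87 wt% CaO ÷ 56.077 g/mol = 0.44350 mol, giving 0.44350 Ca and 0.44350 O.
53.55 wt% SiO2 ÷ 60.083 g/mol = 0.89127 mol, giving 0.89127 Si and 1.78254 O.
Oxygen sums to 2.67255; scaling by 6/2.67255 = 2.24505 puts the formula on 6 O.
Ca: 0.44350 × 2.24505 = 0.996 atoms per formula unit.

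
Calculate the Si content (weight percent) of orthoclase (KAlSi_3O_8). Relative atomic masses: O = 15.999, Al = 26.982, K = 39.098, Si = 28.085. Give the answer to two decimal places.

30.27 weight percent

Molar mass of KAlSi_3O_8: 1·39.098 + 1·26.982 + 3·28.085 + 8·15.999 = 278.327 g/mol.
Mass of Si per formula unit: 3 × 28.085 = 84.255 g.
Weight fraction Si = 84.255 / 278.327 = 0.3027.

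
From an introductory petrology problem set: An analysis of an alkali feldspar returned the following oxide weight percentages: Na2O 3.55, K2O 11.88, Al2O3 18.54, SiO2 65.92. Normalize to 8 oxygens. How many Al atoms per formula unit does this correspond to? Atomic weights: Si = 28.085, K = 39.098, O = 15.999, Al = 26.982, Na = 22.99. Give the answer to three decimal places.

0.995 Al apfu

Na2O: 3.55/61.979 = 0.05728 mol → 0.11456 mol Na, 0.05728 mol O.
K2O: 11.88/94.195 = 0.12612 mol → 0.25224 mol K, 0.12612 mol O.
Al2O3: 18.54/101.961 = 0.18183 mol → 0.36366 mol Al, 0.54549 mol O.
SiO2: 65.92/60.083 = 1.09715 mol → 1.09715 mol Si, 2.19430 mol O.
Total oxygen = 2.92319 mol. Normalization factor = 8/2.92319 = 2.73674.
Al per 8 O = 0.36366 × 2.73674 = 0.995.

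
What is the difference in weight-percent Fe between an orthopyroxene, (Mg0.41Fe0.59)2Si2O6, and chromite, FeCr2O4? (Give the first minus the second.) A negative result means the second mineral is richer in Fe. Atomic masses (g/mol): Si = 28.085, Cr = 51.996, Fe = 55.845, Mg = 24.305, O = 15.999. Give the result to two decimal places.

First mineral: 65.897 g Fe in 237.991 g formula = 27.69 wt% Fe.
Second mineral: 55.845 g Fe in 223.833 g formula = 24.95 wt% Fe.
27.69% − 24.95% gives a difference of 2.74 percentage points.

2.74 percentage points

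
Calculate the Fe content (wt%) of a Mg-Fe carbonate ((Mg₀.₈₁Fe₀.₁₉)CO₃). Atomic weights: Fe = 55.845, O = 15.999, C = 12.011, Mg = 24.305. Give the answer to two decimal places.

11.75 wt%

M((Mg₀.₈₁Fe₀.₁₉)CO₃) = 90.306 g/mol.
Fe contributes 0.19 × 55.845 = 10.611 g per mole.
10.611/90.306 = 0.1175 → 11.75%.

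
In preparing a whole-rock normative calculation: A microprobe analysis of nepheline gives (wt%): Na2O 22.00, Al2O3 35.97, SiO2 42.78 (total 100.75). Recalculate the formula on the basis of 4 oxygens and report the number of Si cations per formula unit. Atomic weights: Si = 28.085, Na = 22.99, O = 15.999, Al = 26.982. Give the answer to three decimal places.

Na2O (M=61.979): mol = 0.35496; Na = 0.70992, O = 0.35496.
Al2O3 (M=101.961): mol = 0.35278; Al = 0.70556, O = 1.05834.
SiO2 (M=60.083): mol = 0.71202; Si = 0.71202, O = 1.42404.
ΣO = 2.83734; factor = 4/ΣO = 1.40977.
Si apfu = 0.71202 × 1.40977 = 1.004.

1.004 Si apfu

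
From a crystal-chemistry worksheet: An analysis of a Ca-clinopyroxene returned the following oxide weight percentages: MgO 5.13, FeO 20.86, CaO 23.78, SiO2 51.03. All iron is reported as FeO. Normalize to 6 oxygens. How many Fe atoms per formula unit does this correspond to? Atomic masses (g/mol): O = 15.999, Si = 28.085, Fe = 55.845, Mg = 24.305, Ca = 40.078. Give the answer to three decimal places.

5.13 wt% MgO ÷ 40.304 g/mol = 0.12728 mol, giving 0.12728 Mg and 0.12728 O.
20.86 wt% FeO ÷ 71.844 g/mol = 0.29035 mol, giving 0.29035 Fe and 0.29035 O.
23.78 wt% CaO ÷ 56.077 g/mol = 0.42406 mol, giving 0.42406 Ca and 0.42406 O.
51.03 wt% SiO2 ÷ 60.083 g/mol = 0.84933 mol, giving 0.84933 Si and 1.69866 O.
Oxygen sums to 2.54035; scaling by 6/2.54035 = 2.36188 puts the formula on 6 O.
Fe: 0.29035 × 2.36188 = 0.686 atoms per formula unit.

0.686 Fe apfu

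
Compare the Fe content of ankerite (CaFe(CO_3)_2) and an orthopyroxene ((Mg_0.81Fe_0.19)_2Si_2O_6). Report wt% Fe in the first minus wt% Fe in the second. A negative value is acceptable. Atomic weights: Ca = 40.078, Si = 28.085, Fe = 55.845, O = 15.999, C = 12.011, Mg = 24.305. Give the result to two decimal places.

Fe in CaFe(CO_3)_2: molar mass 215.939 g/mol; 1×55.845 = 55.845 g → 25.86 wt%.
Fe in (Mg_0.81Fe_0.19)_2Si_2O_6: molar mass 212.759 g/mol; 0.38×55.845 = 21.221 g → 9.97 wt%.
Difference = 25.86 − 9.97 = 15.89 percentage points.

15.89 percentage points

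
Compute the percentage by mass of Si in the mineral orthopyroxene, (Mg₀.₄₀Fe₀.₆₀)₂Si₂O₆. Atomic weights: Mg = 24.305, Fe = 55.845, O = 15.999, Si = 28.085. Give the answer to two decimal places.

23.54 weight percent

Molar mass of (Mg₀.₄₀Fe₀.₆₀)₂Si₂O₆: 0.80·24.305 + 1.20·55.845 + 2·28.085 + 6·15.999 = 238.622 g/mol.
Mass of Si per formula unit: 2 × 28.085 = 56.170 g.
Weight fraction Si = 56.170 / 238.622 = 0.2354.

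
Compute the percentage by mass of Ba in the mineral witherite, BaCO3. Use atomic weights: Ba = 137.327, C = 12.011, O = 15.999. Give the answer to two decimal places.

69.59 wt%

Molar mass of BaCO3: 1·137.327 + 1·12.011 + 3·15.999 = 197.335 g/mol.
Mass of Ba per formula unit: 1 × 137.327 = 137.327 g.
Weight fraction Ba = 137.327 / 197.335 = 0.6959.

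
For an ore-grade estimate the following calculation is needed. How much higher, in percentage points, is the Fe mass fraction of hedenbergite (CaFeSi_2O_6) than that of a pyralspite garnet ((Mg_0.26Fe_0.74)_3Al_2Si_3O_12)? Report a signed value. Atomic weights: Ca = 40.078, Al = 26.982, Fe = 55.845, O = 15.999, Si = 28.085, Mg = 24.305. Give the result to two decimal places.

-3.69 percentage points

Fe in CaFeSi_2O_6: molar mass 248.087 g/mol; 1×55.845 = 55.845 g → 22.51 wt%.
Fe in (Mg_0.26Fe_0.74)_3Al_2Si_3O_12: molar mass 473.141 g/mol; 2.22×55.845 = 123.976 g → 26.20 wt%.
Difference = 22.51 − 26.20 = -3.69 percentage points.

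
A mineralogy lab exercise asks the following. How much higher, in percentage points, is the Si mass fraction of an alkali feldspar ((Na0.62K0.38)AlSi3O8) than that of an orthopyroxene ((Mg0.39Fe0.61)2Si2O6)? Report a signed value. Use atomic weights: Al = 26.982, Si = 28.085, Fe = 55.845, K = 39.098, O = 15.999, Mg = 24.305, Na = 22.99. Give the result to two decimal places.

7.92 percentage points

Si in (Na0.62K0.38)AlSi3O8: molar mass 268.340 g/mol; 3×28.085 = 84.255 g → 31.40 wt%.
Si in (Mg0.39Fe0.61)2Si2O6: molar mass 239.253 g/mol; 2×28.085 = 56.170 g → 23.48 wt%.
Difference = 31.40 − 23.48 = 7.92 percentage points.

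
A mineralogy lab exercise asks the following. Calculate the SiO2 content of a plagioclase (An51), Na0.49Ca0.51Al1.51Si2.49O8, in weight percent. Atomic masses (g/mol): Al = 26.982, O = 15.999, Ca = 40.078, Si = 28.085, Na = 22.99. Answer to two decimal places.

55.33 wt%

Molar mass of Na0.49Ca0.51Al1.51Si2.49O8 = 0.49×22.99 + 0.51×40.078 + 1.51×26.982 + 2.49×28.085 + 8×15.999 = 270.371 g/mol.
Each formula unit contains 2.49 Si, equivalent to 2.49/1 = 2.4900 mol SiO2.
M(SiO2) = 1×28.085 + 2×15.999 = 60.083 g/mol.
Mass of SiO2 per formula unit = 2.4900 × 60.083 = 149.607 g.
SiO2 wt% = 149.607 / 270.371 × 100 = 55.33%.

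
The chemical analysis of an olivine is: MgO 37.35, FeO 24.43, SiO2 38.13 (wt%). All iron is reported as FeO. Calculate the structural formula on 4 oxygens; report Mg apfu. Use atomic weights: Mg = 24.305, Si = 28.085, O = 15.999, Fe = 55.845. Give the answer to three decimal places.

1.462 Mg apfu

37.35 wt% MgO ÷ 40.304 g/mol = 0.92671 mol, giving 0.92671 Mg and 0.92671 O.
24.43 wt% FeO ÷ 71.844 g/mol = 0.34004 mol, giving 0.34004 Fe and 0.34004 O.
38.13 wt% SiO2 ÷ 60.083 g/mol = 0.63462 mol, giving 0.63462 Si and 1.26924 O.
Oxygen sums to 2.53599; scaling by 4/2.53599 = 1.57729 puts the formula on 4 O.
Mg: 0.92671 × 1.57729 = 1.462 atoms per formula unit.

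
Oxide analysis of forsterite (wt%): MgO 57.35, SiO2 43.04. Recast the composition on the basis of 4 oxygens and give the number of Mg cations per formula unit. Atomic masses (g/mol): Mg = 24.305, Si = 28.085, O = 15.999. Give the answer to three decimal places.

1.993 Mg apfu

57.35 wt% MgO ÷ 40.304 g/mol = 1.42294 mol, giving 1.42294 Mg and 1.42294 O.
43.04 wt% SiO2 ÷ 60.083 g/mol = 0.71634 mol, giving 0.71634 Si and 1.43268 O.
Oxygen sums to 2.85562; scaling by 4/2.85562 = 1.40075 puts the formula on 4 O.
Mg: 1.42294 × 1.40075 = 1.993 atoms per formula unit.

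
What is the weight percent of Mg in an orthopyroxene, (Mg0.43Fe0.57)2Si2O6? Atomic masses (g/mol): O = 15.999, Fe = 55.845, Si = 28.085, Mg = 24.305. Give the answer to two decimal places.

8.83 mass %

Formula mass = 0.86·24.305 + 1.14·55.845 + 2·28.085 + 6·15.999 = 236.730 g/mol, of which 20.902 g is Mg.
So Mg makes up 20.902/236.730 = 0.0883 of the mass, i.e. 8.83%.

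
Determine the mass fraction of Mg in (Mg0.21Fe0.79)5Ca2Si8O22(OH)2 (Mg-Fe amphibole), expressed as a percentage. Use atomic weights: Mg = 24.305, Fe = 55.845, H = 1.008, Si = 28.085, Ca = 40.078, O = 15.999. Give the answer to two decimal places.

2.72 mass %

Formula mass = 1.05*24.305 + 3.95*55.845 + 2*40.078 + 8*28.085 + 24*15.999 + 2*1.008 = 936.936 g/mol, of which 25.520 g is Mg.
So Mg makes up 25.520/936.936 = 0.0272 of the mass, i.e. 2.72%.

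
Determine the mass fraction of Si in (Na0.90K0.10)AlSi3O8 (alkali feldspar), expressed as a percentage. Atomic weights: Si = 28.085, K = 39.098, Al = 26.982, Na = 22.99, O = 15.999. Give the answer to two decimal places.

Formula mass = 0.90×22.99 + 0.10×39.098 + 1×26.982 + 3×28.085 + 8×15.999 = 263.830 g/mol, of which 84.255 g is Si.
So Si makes up 84.255/263.830 = 0.3194 of the mass, i.e. 31.94%.

31.94 wt%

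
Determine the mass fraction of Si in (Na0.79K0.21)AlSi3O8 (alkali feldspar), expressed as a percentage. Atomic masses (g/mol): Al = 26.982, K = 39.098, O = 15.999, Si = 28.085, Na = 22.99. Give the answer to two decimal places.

31.72 wt%

M((Na0.79K0.21)AlSi3O8) = 265.602 g/mol.
Si contributes 3 × 28.085 = 84.255 g per mole.
84.255/265.602 = 0.3172 → 31.72%.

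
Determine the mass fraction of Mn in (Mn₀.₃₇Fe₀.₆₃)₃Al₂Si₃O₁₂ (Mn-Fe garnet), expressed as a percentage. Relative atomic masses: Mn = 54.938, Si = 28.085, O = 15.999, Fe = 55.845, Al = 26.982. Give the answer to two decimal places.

Formula mass = 1.11×54.938 + 1.89×55.845 + 2×26.982 + 3×28.085 + 12×15.999 = 496.735 g/mol, of which 60.981 g is Mn.
So Mn makes up 60.981/496.735 = 0.1228 of the mass, i.e. 12.28%.

12.28 weight percent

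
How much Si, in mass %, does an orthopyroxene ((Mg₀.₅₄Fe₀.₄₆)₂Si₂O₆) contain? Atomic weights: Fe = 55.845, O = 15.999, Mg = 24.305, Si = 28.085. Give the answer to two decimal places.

Molar mass of (Mg₀.₅₄Fe₀.₄₆)₂Si₂O₆: 1.08·24.305 + 0.92·55.845 + 2·28.085 + 6·15.999 = 229.791 g/mol.
Mass of Si per formula unit: 2 × 28.085 = 56.170 g.
Weight fraction Si = 56.170 / 229.791 = 0.2444.

24.44 mass %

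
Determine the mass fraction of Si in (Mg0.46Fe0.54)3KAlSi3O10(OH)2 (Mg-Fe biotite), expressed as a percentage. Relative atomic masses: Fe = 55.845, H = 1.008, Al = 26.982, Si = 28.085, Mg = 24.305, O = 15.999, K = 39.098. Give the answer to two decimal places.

17.99 wt%

M((Mg0.46Fe0.54)3KAlSi3O10(OH)2) = 468.349 g/mol.
Si contributes 3 × 28.085 = 84.255 g per mole.
84.255/468.349 = 0.1799 → 17.99%.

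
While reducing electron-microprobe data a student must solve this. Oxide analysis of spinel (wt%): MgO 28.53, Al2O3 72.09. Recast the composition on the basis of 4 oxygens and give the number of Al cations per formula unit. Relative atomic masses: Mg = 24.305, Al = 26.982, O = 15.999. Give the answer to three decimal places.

1.999 Al apfu

28.53 wt% MgO ÷ 40.304 g/mol = 0.70787 mol, giving 0.70787 Mg and 0.70787 O.
72.09 wt% Al2O3 ÷ 101.961 g/mol = 0.70704 mol, giving 1.41408 Al and 2.12112 O.
Oxygen sums to 2.82899; scaling by 4/2.82899 = 1.41393 puts the formula on 4 O.
Al: 1.41408 × 1.41393 = 1.999 atoms per formula unit.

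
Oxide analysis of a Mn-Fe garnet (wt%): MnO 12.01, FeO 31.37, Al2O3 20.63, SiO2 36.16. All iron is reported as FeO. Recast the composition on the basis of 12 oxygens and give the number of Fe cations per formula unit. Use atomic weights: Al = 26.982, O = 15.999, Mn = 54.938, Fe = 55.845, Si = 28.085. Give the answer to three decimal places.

12.01 wt% MnO ÷ 70.937 g/mol = 0.16931 mol, giving 0.16931 Mn and 0.16931 O.
31.37 wt% FeO ÷ 71.844 g/mol = 0.43664 mol, giving 0.43664 Fe and 0.43664 O.
20.63 wt% Al2O3 ÷ 101.961 g/mol = 0.20233 mol, giving 0.40466 Al and 0.60699 O.
36.16 wt% SiO2 ÷ 60.083 g/mol = 0.60183 mol, giving 0.60183 Si and 1.20366 O.
Oxygen sums to 2.41660; scaling by 12/2.41660 = 4.96565 puts the formula on 12 O.
Fe: 0.43664 × 4.96565 = 2.168 atoms per formula unit.

2.168 Fe apfu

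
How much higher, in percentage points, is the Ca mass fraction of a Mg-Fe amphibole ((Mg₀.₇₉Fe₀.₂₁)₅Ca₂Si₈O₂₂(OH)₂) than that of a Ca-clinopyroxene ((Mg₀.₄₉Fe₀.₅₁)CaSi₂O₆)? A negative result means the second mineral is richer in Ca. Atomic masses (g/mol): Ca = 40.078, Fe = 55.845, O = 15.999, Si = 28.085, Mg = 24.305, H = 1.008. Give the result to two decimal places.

First mineral: 80.156 g Ca in 845.470 g formula = 9.48 wt% Ca.
Second mineral: 40.078 g Ca in 232.632 g formula = 17.23 wt% Ca.
9.48% − 17.23% gives a difference of -7.75 percentage points.

-7.75 percentage points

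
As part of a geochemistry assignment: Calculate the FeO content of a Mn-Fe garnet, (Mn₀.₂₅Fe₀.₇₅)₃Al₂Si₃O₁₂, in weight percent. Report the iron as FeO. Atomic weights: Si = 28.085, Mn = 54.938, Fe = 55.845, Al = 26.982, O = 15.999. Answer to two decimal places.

32.52 wt%

Formula mass = 497.062 g/mol.
2.25 Fe → 2.2500 mol FeO per formula unit; M(FeO) = 71.844, so FeO mass = 161.649 g.
161.649/497.062 × 100 = 32.52 wt%.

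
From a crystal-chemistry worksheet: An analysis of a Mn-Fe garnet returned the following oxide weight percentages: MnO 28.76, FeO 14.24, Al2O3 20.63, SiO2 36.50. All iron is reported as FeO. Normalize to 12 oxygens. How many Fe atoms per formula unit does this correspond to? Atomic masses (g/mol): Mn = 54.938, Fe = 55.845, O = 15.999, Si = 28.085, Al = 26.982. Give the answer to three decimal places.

MnO: 28.76/70.937 = 0.40543 mol → 0.40543 mol Mn, 0.40543 mol O.
FeO: 14.24/71.844 = 0.19821 mol → 0.19821 mol Fe, 0.19821 mol O.
Al2O3: 20.63/101.961 = 0.20233 mol → 0.40466 mol Al, 0.60699 mol O.
SiO2: 36.50/60.083 = 0.60749 mol → 0.60749 mol Si, 1.21498 mol O.
Total oxygen = 2.42561 mol. Normalization factor = 12/2.42561 = 4.94721.
Fe per 12 O = 0.19821 × 4.94721 = 0.981.

0.981 Fe apfu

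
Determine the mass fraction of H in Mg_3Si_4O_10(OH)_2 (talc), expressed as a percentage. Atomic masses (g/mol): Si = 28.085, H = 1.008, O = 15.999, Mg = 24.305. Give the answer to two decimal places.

0.53 weight percent

Formula mass = 3·24.305 + 4·28.085 + 12·15.999 + 2·1.008 = 379.259 g/mol, of which 2.016 g is H.
So H makes up 2.016/379.259 = 0.0053 of the mass, i.e. 0.53%.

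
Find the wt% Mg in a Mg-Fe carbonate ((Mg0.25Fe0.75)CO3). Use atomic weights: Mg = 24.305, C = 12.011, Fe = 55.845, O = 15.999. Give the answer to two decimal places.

5.63 wt%

Formula mass = 0.25×24.305 + 0.75×55.845 + 1×12.011 + 3×15.999 = 107.968 g/mol, of which 6.076 g is Mg.
So Mg makes up 6.076/107.968 = 0.0563 of the mass, i.e. 5.63%.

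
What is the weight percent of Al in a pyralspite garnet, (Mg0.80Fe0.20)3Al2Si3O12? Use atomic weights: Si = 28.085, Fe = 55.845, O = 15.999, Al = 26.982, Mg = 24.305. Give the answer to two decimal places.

12.79 wt%

Molar mass of (Mg0.80Fe0.20)3Al2Si3O12: 2.40*24.305 + 0.60*55.845 + 2*26.982 + 3*28.085 + 12*15.999 = 422.046 g/mol.
Mass of Al per formula unit: 2 × 26.982 = 53.964 g.
Weight fraction Al = 53.964 / 422.046 = 0.1279.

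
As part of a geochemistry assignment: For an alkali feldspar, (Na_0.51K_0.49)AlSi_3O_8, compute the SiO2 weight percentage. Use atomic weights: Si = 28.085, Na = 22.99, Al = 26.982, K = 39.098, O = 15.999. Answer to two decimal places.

Molar mass of (Na_0.51K_0.49)AlSi_3O_8 = 0.51*22.99 + 0.49*39.098 + 1*26.982 + 3*28.085 + 8*15.999 = 270.112 g/mol.
Each formula unit contains 3 Si, equivalent to 3/1 = 3.0000 mol SiO2.
M(SiO2) = 1×28.085 + 2×15.999 = 60.083 g/mol.
Mass of SiO2 per formula unit = 3.0000 × 60.083 = 180.249 g.
SiO2 wt% = 180.249 / 270.112 × 100 = 66.73%.

66.73 wt%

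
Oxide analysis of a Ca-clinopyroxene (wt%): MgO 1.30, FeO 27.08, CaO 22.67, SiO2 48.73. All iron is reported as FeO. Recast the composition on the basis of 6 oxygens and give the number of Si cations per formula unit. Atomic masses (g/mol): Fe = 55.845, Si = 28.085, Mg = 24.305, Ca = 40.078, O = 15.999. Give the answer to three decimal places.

1.30 wt% MgO ÷ 40.304 g/mol = 0.03225 mol, giving 0.03225 Mg and 0.03225 O.
27.08 wt% FeO ÷ 71.844 g/mol = 0.37693 mol, giving 0.37693 Fe and 0.37693 O.
22.67 wt% CaO ÷ 56.077 g/mol = 0.40427 mol, giving 0.40427 Ca and 0.40427 O.
48.73 wt% SiO2 ÷ 60.083 g/mol = 0.81104 mol, giving 0.81104 Si and 1.62208 O.
Oxygen sums to 2.43553; scaling by 6/2.43553 = 2.46353 puts the formula on 6 O.
Si: 0.81104 × 2.46353 = 1.998 atoms per formula unit.

1.998 Si apfu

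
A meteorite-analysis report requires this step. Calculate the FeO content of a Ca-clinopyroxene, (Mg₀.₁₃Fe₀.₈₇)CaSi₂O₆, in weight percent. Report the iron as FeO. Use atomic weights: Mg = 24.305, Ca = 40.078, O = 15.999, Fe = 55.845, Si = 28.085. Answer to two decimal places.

25.62 wt%

Formula mass = 243.987 g/mol.
0.87 Fe → 0.8700 mol FeO per formula unit; M(FeO) = 71.844, so FeO mass = 62.504 g.
62.504/243.987 × 100 = 25.62 wt%.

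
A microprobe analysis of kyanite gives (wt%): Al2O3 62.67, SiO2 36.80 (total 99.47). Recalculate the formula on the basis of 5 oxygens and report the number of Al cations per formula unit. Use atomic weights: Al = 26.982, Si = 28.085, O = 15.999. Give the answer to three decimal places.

62.67 wt% Al2O3 ÷ 101.961 g/mol = 0.61465 mol, giving 1.22930 Al and 1.84395 O.
36.80 wt% SiO2 ÷ 60.083 g/mol = 0.61249 mol, giving 0.61249 Si and 1.22498 O.
Oxygen sums to 3.06893; scaling by 5/3.06893 = 1.62923 puts the formula on 5 O.
Al: 1.22930 × 1.62923 = 2.003 atoms per formula unit.

2.003 Al apfu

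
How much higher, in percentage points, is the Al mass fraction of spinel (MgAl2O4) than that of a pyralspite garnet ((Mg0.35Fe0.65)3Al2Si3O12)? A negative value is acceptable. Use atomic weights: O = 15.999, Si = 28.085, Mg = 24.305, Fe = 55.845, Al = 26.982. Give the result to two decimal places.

26.32 percentage points

Al in MgAl2O4: molar mass 142.265 g/mol; 2×26.982 = 53.964 g → 37.93 wt%.
Al in (Mg0.35Fe0.65)3Al2Si3O12: molar mass 464.625 g/mol; 2×26.982 = 53.964 g → 11.61 wt%.
Difference = 37.93 − 11.61 = 26.32 percentage points.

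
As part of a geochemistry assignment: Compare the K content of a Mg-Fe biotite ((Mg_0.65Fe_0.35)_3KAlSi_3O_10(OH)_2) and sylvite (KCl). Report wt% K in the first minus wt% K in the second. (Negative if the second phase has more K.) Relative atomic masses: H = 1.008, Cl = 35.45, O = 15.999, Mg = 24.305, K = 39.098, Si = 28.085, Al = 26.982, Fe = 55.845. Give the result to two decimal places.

-43.77 percentage points

First mineral: 39.098 g K in 450.371 g formula = 8.68 wt% K.
Second mineral: 39.098 g K in 74.548 g formula = 52.45 wt% K.
8.68% − 52.45% gives a difference of -43.77 percentage points.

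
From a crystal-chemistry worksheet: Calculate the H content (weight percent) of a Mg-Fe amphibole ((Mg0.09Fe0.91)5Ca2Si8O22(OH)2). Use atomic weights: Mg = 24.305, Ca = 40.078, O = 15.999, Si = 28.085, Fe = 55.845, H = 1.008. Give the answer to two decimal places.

0.21 weight percent

Molar mass of (Mg0.09Fe0.91)5Ca2Si8O22(OH)2: 0.45·24.305 + 4.55·55.845 + 2·40.078 + 8·28.085 + 24·15.999 + 2·1.008 = 955.860 g/mol.
Mass of H per formula unit: 2 × 1.008 = 2.016 g.
Weight fraction H = 2.016 / 955.860 = 0.0021.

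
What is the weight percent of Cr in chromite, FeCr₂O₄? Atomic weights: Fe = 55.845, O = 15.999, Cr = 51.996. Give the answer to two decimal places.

46.46 mass %

Molar mass of FeCr₂O₄: 1·55.845 + 2·51.996 + 4·15.999 = 223.833 g/mol.
Mass of Cr per formula unit: 2 × 51.996 = 103.992 g.
Weight fraction Cr = 103.992 / 223.833 = 0.4646.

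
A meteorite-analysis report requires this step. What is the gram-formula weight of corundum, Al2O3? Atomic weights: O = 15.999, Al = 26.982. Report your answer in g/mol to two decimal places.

Al: 2 × 26.982 = 53.9640
O: 3 × 15.999 = 47.9970
Summing the contributions gives the formula mass.

101.96 g/mol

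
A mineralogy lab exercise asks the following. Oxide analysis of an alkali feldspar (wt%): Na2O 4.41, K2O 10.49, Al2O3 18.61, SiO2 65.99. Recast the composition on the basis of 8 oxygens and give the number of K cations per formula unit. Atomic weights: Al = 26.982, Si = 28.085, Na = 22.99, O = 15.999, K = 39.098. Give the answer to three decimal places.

0.609 K apfu

Na2O: 4.41/61.979 = 0.07115 mol → 0.14230 mol Na, 0.07115 mol O.
K2O: 10.49/94.195 = 0.11136 mol → 0.22272 mol K, 0.11136 mol O.
Al2O3: 18.61/101.961 = 0.18252 mol → 0.36504 mol Al, 0.54756 mol O.
SiO2: 65.99/60.083 = 1.09831 mol → 1.09831 mol Si, 2.19662 mol O.
Total oxygen = 2.92669 mol. Normalization factor = 8/2.92669 = 2.73346.
K per 8 O = 0.22272 × 2.73346 = 0.609.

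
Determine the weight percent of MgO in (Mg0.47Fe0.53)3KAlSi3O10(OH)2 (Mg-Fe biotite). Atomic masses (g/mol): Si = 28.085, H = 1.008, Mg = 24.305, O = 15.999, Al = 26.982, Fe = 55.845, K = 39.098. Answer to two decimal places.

M((Mg0.47Fe0.53)3KAlSi3O10(OH)2) = 467.403 g/mol; M(MgO) = 40.304 g/mol.
Moles MgO per formula unit = 1.41 Mg ÷ 1 = 1.4100.
MgO fraction = (1.4100 × 40.304) / 467.403 = 56.829/467.403 = 0.1216.

12.16 wt%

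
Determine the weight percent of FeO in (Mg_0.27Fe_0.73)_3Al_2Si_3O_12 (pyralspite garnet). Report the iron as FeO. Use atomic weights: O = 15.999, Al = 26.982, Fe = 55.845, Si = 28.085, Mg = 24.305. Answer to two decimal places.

Formula mass = 472.195 g/mol.
2.19 Fe → 2.1900 mol FeO per formula unit; M(FeO) = 71.844, so FeO mass = 157.338 g.
157.338/472.195 × 100 = 33.32 wt%.

33.32 wt%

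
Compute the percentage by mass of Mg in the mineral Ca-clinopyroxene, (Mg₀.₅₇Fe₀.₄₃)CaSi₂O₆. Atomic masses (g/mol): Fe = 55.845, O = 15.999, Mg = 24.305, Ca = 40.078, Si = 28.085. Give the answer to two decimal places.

6.02 wt%

Molar mass of (Mg₀.₅₇Fe₀.₄₃)CaSi₂O₆: 0.57*24.305 + 0.43*55.845 + 1*40.078 + 2*28.085 + 6*15.999 = 230.109 g/mol.
Mass of Mg per formula unit: 0.57 × 24.305 = 13.854 g.
Weight fraction Mg = 13.854 / 230.109 = 0.0602.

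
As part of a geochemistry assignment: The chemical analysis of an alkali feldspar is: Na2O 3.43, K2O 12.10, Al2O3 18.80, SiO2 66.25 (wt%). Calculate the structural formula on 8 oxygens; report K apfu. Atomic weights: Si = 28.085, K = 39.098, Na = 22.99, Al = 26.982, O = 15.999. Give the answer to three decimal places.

3.43 wt% Na2O ÷ 61.979 g/mol = 0.05534 mol, giving 0.11068 Na and 0.05534 O.
12.10 wt% K2O ÷ 94.195 g/mol = 0.12846 mol, giving 0.25692 K and 0.12846 O.
18.80 wt% Al2O3 ÷ 101.961 g/mol = 0.18438 mol, giving 0.36876 Al and 0.55314 O.
66.25 wt% SiO2 ÷ 60.083 g/mol = 1.10264 mol, giving 1.10264 Si and 2.20528 O.
Oxygen sums to 2.94222; scaling by 8/2.94222 = 2.71904 puts the formula on 8 O.
K: 0.25692 × 2.71904 = 0.699 atoms per formula unit.

0.699 K apfu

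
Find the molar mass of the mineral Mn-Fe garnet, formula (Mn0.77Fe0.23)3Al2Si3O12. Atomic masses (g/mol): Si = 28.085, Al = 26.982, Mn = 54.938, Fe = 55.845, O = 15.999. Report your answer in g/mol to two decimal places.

M = 2.31×54.938 + 0.69×55.845 + 2×26.982 + 3×28.085 + 12×15.999

495.65 g/mol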